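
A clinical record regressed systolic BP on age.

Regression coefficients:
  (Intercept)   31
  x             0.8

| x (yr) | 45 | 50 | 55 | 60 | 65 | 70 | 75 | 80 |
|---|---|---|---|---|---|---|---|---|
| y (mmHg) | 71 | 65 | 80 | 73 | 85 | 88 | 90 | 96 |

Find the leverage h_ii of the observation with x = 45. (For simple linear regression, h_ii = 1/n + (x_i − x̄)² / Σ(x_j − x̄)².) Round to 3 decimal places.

x̄ = (45 + 50 + 55 + 60 + 65 + 70 + 75 + 80)/8 = 62.5
Σ(x − x̄)² = 306.25 + 156.25 + 56.25 + 6.25 + 6.25 + 56.25 + 156.25 + 306.25 = 1050
h = 1/8 + (-17.5)²/1050 = 0.125 + 0.291667 = 0.417

h = 0.417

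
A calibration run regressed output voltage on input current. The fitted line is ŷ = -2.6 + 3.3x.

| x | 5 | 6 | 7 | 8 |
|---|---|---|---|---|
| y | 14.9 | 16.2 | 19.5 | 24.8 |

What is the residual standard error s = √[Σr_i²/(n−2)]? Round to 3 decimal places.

x=5: ŷ = -2.6 + 3.3·5 = 13.9; r = 14.9 − 13.9 = 1
x=6: ŷ = -2.6 + 3.3·6 = 17.2; r = 16.2 − 17.2 = -1
x=7: ŷ = -2.6 + 3.3·7 = 20.5; r = 19.5 − 20.5 = -1
x=8: ŷ = -2.6 + 3.3·8 = 23.8; r = 24.8 − 23.8 = 1
SSE = 1 + 1 + 1 + 1 = 4
s = √(4/2) = √2 ≈ 1.414

s = 1.414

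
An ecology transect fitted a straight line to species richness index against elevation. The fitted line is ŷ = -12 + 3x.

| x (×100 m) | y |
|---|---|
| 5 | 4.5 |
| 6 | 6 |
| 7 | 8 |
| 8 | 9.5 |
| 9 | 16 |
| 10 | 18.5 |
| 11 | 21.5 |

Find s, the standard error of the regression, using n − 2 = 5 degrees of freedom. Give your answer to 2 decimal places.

s = 1.48

x=5: ŷ = -12 + 3·5 = 3; r = 4.5 − 3 = 1.5
x=6: ŷ = -12 + 3·6 = 6; r = 6 − 6 = 0
x=7: ŷ = -12 + 3·7 = 9; r = 8 − 9 = -1
x=8: ŷ = -12 + 3·8 = 12; r = 9.5 − 12 = -2.5
x=9: ŷ = -12 + 3·9 = 15; r = 16 − 15 = 1
x=10: ŷ = -12 + 3·10 = 18; r = 18.5 − 18 = 0.5
x=11: ŷ = -12 + 3·11 = 21; r = 21.5 − 21 = 0.5
SSE = 2.25 + 0 + 1 + 6.25 + 1 + 0.25 + 0.25 = 11
s = √(11/5) = √2.2 ≈ 1.48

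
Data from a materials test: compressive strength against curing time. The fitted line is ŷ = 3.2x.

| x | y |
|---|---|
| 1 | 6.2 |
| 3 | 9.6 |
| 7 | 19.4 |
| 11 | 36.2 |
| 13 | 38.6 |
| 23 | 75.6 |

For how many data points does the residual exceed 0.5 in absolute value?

5

x=1: ŷ = 3.2·1 = 3.2; e = 6.2 − 3.2 = 3
x=3: ŷ = 3.2·3 = 9.6; e = 9.6 − 9.6 = 0
x=7: ŷ = 3.2·7 = 22.4; e = 19.4 − 22.4 = -3
x=11: ŷ = 3.2·11 = 35.2; e = 36.2 − 35.2 = 1
x=13: ŷ = 3.2·13 = 41.6; e = 38.6 − 41.6 = -3
x=23: ŷ = 3.2·23 = 73.6; e = 75.6 − 73.6 = 2
|e| > 0.5: x=1 (|e|=3), x=7 (|e|=3), x=11 (|e|=1), x=13 (|e|=3), x=23 (|e|=2) → 5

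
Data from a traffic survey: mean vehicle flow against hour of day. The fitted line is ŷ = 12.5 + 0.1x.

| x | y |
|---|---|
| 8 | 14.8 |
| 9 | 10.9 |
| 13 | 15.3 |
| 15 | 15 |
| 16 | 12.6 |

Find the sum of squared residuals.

SSE = 14

x=8: ŷ = 12.5 + 0.1·8 = 13.3; r = 14.8 − 13.3 = 1.5
x=9: ŷ = 12.5 + 0.1·9 = 13.4; r = 10.9 − 13.4 = -2.5
x=13: ŷ = 12.5 + 0.1·13 = 13.8; r = 15.3 − 13.8 = 1.5
x=15: ŷ = 12.5 + 0.1·15 = 14; r = 15 − 14 = 1
x=16: ŷ = 12.5 + 0.1·16 = 14.1; r = 12.6 − 14.1 = -1.5
SSE = 2.25 + 6.25 + 2.25 + 1 + 2.25 = 14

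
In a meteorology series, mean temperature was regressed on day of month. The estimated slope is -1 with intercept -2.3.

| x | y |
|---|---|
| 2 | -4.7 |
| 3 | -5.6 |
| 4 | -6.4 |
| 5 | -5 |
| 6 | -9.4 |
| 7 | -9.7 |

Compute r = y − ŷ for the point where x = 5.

ŷ = -2.3 − 5 = -7.3
r = -5 − (-7.3) = 2.3

r = 2.3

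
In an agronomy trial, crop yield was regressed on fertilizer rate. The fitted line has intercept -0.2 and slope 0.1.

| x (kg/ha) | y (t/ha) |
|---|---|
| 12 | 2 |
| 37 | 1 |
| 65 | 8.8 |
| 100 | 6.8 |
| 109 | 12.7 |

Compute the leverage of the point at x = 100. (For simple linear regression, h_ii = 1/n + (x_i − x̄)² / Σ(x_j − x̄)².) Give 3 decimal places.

x̄ = (12 + 37 + 65 + 100 + 109)/5 = 64.6
Σ(x − x̄)² = 2766.76 + 761.76 + 0.16 + 1253.16 + 1971.36 = 6753.2
h = 1/5 + (35.4)²/6753.2 = 0.2 + 0.185565 = 0.386

h = 0.386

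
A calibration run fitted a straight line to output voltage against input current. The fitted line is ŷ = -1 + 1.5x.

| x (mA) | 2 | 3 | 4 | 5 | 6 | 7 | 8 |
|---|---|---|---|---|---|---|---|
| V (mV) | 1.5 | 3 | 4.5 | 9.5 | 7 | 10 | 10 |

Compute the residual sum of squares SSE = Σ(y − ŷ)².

x=2: ŷ = -1 + 1.5·2 = 2; r = 1.5 − 2 = -0.5
x=3: ŷ = -1 + 1.5·3 = 3.5; r = 3 − 3.5 = -0.5
x=4: ŷ = -1 + 1.5·4 = 5; r = 4.5 − 5 = -0.5
x=5: ŷ = -1 + 1.5·5 = 6.5; r = 9.5 − 6.5 = 3
x=6: ŷ = -1 + 1.5·6 = 8; r = 7 − 8 = -1
x=7: ŷ = -1 + 1.5·7 = 9.5; r = 10 − 9.5 = 0.5
x=8: ŷ = -1 + 1.5·8 = 11; r = 10 − 11 = -1
SSE = 0.25 + 0.25 + 0.25 + 9 + 1 + 0.25 + 1 = 12

SSE = 12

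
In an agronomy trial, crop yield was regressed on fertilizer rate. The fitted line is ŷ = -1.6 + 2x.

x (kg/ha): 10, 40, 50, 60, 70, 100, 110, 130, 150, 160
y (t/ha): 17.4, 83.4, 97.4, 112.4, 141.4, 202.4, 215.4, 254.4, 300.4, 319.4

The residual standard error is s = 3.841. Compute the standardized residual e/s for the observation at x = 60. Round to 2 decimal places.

-1.56

ŷ = -1.6 + 2·60 = 118.4
e = 112.4 − 118.4 = -6
e/s = -6 / 3.841 = -1.56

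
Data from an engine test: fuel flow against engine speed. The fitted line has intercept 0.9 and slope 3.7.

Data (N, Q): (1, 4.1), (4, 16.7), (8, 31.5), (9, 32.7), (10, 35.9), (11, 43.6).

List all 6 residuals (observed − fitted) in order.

N=1: Q̂ = 0.9 + 3.7·1 = 4.6; r = 4.1 − 4.6 = -0.5
N=4: Q̂ = 0.9 + 3.7·4 = 15.7; r = 16.7 − 15.7 = 1
N=8: Q̂ = 0.9 + 3.7·8 = 30.5; r = 31.5 − 30.5 = 1
N=9: Q̂ = 0.9 + 3.7·9 = 34.2; r = 32.7 − 34.2 = -1.5
N=10: Q̂ = 0.9 + 3.7·10 = 37.9; r = 35.9 − 37.9 = -2
N=11: Q̂ = 0.9 + 3.7·11 = 41.6; r = 43.6 − 41.6 = 2

-0.5, 1, 1, -1.5, -2, 2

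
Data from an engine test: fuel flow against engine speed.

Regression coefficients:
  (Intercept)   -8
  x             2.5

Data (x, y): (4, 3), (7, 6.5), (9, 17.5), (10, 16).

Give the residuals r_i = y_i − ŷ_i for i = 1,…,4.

x=4: ŷ = -8 + 2.5·4 = 2; r = 3 − 2 = 1
x=7: ŷ = -8 + 2.5·7 = 9.5; r = 6.5 − 9.5 = -3
x=9: ŷ = -8 + 2.5·9 = 14.5; r = 17.5 − 14.5 = 3
x=10: ŷ = -8 + 2.5·10 = 17; r = 16 − 17 = -1

1, -3, 3, -1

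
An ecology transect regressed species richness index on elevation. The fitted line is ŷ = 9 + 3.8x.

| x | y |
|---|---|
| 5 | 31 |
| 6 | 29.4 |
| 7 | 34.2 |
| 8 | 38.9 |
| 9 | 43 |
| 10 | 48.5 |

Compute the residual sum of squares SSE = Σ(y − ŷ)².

SSE = 19.26

x=5: ŷ = 9 + 3.8·5 = 28; r = 31 − 28 = 3
x=6: ŷ = 9 + 3.8·6 = 31.8; r = 29.4 − 31.8 = -2.4
x=7: ŷ = 9 + 3.8·7 = 35.6; r = 34.2 − 35.6 = -1.4
x=8: ŷ = 9 + 3.8·8 = 39.4; r = 38.9 − 39.4 = -0.5
x=9: ŷ = 9 + 3.8·9 = 43.2; r = 43 − 43.2 = -0.2
x=10: ŷ = 9 + 3.8·10 = 47; r = 48.5 − 47 = 1.5
SSE = 9 + 5.76 + 1.96 + 0.25 + 0.04 + 2.25 = 19.26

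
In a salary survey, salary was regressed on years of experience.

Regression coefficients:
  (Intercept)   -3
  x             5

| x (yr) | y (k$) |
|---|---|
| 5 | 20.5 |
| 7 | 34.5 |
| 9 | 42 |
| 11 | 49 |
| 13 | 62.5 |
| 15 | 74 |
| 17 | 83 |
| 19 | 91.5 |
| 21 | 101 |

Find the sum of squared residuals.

SSE = 24

x=5: ŷ = -3 + 5·5 = 22; e = 20.5 − 22 = -1.5
x=7: ŷ = -3 + 5·7 = 32; e = 34.5 − 32 = 2.5
x=9: ŷ = -3 + 5·9 = 42; e = 42 − 42 = 0
x=11: ŷ = -3 + 5·11 = 52; e = 49 − 52 = -3
x=13: ŷ = -3 + 5·13 = 62; e = 62.5 − 62 = 0.5
x=15: ŷ = -3 + 5·15 = 72; e = 74 − 72 = 2
x=17: ŷ = -3 + 5·17 = 82; e = 83 − 82 = 1
x=19: ŷ = -3 + 5·19 = 92; e = 91.5 − 92 = -0.5
x=21: ŷ = -3 + 5·21 = 102; e = 101 − 102 = -1
SSE = 2.25 + 6.25 + 0 + 9 + 0.25 + 4 + 1 + 0.25 + 1 = 24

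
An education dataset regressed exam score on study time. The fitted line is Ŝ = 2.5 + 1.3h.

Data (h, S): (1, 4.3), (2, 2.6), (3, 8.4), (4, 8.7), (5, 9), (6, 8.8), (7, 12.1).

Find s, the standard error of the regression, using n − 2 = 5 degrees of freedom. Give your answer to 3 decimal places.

s = 1.673

h=1: Ŝ = 2.5 + 1.3·1 = 3.8; r = 4.3 − 3.8 = 0.5
h=2: Ŝ = 2.5 + 1.3·2 = 5.1; r = 2.6 − 5.1 = -2.5
h=3: Ŝ = 2.5 + 1.3·3 = 6.4; r = 8.4 − 6.4 = 2
h=4: Ŝ = 2.5 + 1.3·4 = 7.7; r = 8.7 − 7.7 = 1
h=5: Ŝ = 2.5 + 1.3·5 = 9; r = 9 − 9 = 0
h=6: Ŝ = 2.5 + 1.3·6 = 10.3; r = 8.8 − 10.3 = -1.5
h=7: Ŝ = 2.5 + 1.3·7 = 11.6; r = 12.1 − 11.6 = 0.5
SSE = 0.25 + 6.25 + 4 + 1 + 0 + 2.25 + 0.25 = 14
s = √(14/5) = √2.8 ≈ 1.673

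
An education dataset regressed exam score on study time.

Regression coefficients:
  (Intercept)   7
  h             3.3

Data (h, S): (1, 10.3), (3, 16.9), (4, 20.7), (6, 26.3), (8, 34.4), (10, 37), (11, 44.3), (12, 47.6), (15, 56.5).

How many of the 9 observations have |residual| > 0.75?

4

h=1: Ŝ = 7 + 3.3·1 = 10.3; e = 10.3 − 10.3 = 0
h=3: Ŝ = 7 + 3.3·3 = 16.9; e = 16.9 − 16.9 = 0
h=4: Ŝ = 7 + 3.3·4 = 20.2; e = 20.7 − 20.2 = 0.5
h=6: Ŝ = 7 + 3.3·6 = 26.8; e = 26.3 − 26.8 = -0.5
h=8: Ŝ = 7 + 3.3·8 = 33.4; e = 34.4 − 33.4 = 1
h=10: Ŝ = 7 + 3.3·10 = 40; e = 37 − 40 = -3
h=11: Ŝ = 7 + 3.3·11 = 43.3; e = 44.3 − 43.3 = 1
h=12: Ŝ = 7 + 3.3·12 = 46.6; e = 47.6 − 46.6 = 1
h=15: Ŝ = 7 + 3.3·15 = 56.5; e = 56.5 − 56.5 = 0
|e| > 0.75: h=8 (|e|=1), h=10 (|e|=3), h=11 (|e|=1), h=12 (|e|=1) → 4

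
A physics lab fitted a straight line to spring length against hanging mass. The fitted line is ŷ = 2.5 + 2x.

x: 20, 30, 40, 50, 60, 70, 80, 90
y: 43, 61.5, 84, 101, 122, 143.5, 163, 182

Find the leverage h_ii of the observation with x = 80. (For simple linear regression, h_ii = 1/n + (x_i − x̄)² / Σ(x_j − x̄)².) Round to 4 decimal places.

h = 0.2738

x̄ = (20 + 30 + 40 + 50 + 60 + 70 + 80 + 90)/8 = 55
Σ(x − x̄)² = 1225 + 625 + 225 + 25 + 25 + 225 + 625 + 1225 = 4200
h = 1/8 + (25)²/4200 = 0.125 + 0.14881 = 0.2738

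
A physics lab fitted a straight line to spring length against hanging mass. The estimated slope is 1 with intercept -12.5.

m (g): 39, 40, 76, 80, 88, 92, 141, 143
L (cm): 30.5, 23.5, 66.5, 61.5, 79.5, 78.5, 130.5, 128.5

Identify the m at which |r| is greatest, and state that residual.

m = 80, r = -6

m=39: L̂ = -12.5 + 39 = 26.5; r = 30.5 − 26.5 = 4
m=40: L̂ = -12.5 + 40 = 27.5; r = 23.5 − 27.5 = -4
m=76: L̂ = -12.5 + 76 = 63.5; r = 66.5 − 63.5 = 3
m=80: L̂ = -12.5 + 80 = 67.5; r = 61.5 − 67.5 = -6
m=88: L̂ = -12.5 + 88 = 75.5; r = 79.5 − 75.5 = 4
m=92: L̂ = -12.5 + 92 = 79.5; r = 78.5 − 79.5 = -1
m=141: L̂ = -12.5 + 141 = 128.5; r = 130.5 − 128.5 = 2
m=143: L̂ = -12.5 + 143 = 130.5; r = 128.5 − 130.5 = -2
Largest |r| is 6 at m = 80, residual -6.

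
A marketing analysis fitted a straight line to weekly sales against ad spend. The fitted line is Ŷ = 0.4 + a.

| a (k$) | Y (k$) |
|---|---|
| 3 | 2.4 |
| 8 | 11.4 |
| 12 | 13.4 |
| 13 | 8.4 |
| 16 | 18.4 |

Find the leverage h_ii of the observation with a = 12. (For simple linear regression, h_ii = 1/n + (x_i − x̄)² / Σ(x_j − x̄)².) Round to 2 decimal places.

ā = (3 + 8 + 12 + 13 + 16)/5 = 10.4
Σ(a − ā)² = 54.76 + 5.76 + 2.56 + 6.76 + 31.36 = 101.2
h = 1/5 + (1.6)²/101.2 = 0.2 + 0.0252964 = 0.23

h = 0.23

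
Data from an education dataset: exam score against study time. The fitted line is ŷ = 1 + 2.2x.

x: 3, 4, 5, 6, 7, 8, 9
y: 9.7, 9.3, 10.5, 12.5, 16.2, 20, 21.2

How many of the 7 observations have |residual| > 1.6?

x=3: ŷ = 1 + 2.2·3 = 7.6; e = 9.7 − 7.6 = 2.1
x=4: ŷ = 1 + 2.2·4 = 9.8; e = 9.3 − 9.8 = -0.5
x=5: ŷ = 1 + 2.2·5 = 12; e = 10.5 − 12 = -1.5
x=6: ŷ = 1 + 2.2·6 = 14.2; e = 12.5 − 14.2 = -1.7
x=7: ŷ = 1 + 2.2·7 = 16.4; e = 16.2 − 16.4 = -0.2
x=8: ŷ = 1 + 2.2·8 = 18.6; e = 20 − 18.6 = 1.4
x=9: ŷ = 1 + 2.2·9 = 20.8; e = 21.2 − 20.8 = 0.4
|e| > 1.6: x=3 (|e|=2.1), x=6 (|e|=1.7) → 2

2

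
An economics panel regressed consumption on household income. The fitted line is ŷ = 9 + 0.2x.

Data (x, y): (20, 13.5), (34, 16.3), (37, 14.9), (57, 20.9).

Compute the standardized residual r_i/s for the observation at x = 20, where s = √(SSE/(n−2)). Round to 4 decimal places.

0.4082

x=20: ŷ = 9 + 0.2·20 = 13; r = 13.5 − 13 = 0.5
x=34: ŷ = 9 + 0.2·34 = 15.8; r = 16.3 − 15.8 = 0.5
x=37: ŷ = 9 + 0.2·37 = 16.4; r = 14.9 − 16.4 = -1.5
x=57: ŷ = 9 + 0.2·57 = 20.4; r = 20.9 − 20.4 = 0.5
SSE = 0.25 + 0.25 + 2.25 + 0.25 = 3
s = √(3/2) = 1.22474
r/s = 0.5 / 1.22474 = 0.4082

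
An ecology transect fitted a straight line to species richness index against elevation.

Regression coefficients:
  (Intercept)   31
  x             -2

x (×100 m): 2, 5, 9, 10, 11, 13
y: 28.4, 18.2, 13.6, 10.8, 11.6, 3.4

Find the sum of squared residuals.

SSE = 19.52

x=2: ŷ = 31 − 2·2 = 27; r = 28.4 − 27 = 1.4
x=5: ŷ = 31 − 2·5 = 21; r = 18.2 − 21 = -2.8
x=9: ŷ = 31 − 2·9 = 13; r = 13.6 − 13 = 0.6
x=10: ŷ = 31 − 2·10 = 11; r = 10.8 − 11 = -0.2
x=11: ŷ = 31 − 2·11 = 9; r = 11.6 − 9 = 2.6
x=13: ŷ = 31 − 2·13 = 5; r = 3.4 − 5 = -1.6
SSE = 1.96 + 7.84 + 0.36 + 0.04 + 6.76 + 2.56 = 19.52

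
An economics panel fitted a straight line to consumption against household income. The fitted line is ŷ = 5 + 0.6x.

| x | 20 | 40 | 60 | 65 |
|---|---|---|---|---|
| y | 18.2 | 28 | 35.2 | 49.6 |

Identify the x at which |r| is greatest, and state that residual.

x=20: ŷ = 5 + 0.6·20 = 17; r = 18.2 − 17 = 1.2
x=40: ŷ = 5 + 0.6·40 = 29; r = 28 − 29 = -1
x=60: ŷ = 5 + 0.6·60 = 41; r = 35.2 − 41 = -5.8
x=65: ŷ = 5 + 0.6·65 = 44; r = 49.6 − 44 = 5.6
Largest |r| is 5.8 at x = 60, residual -5.8.

x = 60, r = -5.8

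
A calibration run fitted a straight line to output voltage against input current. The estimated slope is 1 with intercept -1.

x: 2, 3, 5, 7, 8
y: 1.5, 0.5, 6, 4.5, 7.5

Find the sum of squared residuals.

SSE = 9

x=2: ŷ = -1 + 2 = 1; r = 1.5 − 1 = 0.5
x=3: ŷ = -1 + 3 = 2; r = 0.5 − 2 = -1.5
x=5: ŷ = -1 + 5 = 4; r = 6 − 4 = 2
x=7: ŷ = -1 + 7 = 6; r = 4.5 − 6 = -1.5
x=8: ŷ = -1 + 8 = 7; r = 7.5 − 7 = 0.5
SSE = 0.25 + 2.25 + 4 + 2.25 + 0.25 = 9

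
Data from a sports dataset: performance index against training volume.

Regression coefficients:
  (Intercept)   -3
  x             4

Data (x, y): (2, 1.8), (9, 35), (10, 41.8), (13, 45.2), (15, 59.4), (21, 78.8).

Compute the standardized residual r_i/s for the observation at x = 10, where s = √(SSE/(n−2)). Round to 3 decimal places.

x=2: ŷ = -3 + 4·2 = 5; r = 1.8 − 5 = -3.2
x=9: ŷ = -3 + 4·9 = 33; r = 35 − 33 = 2
x=10: ŷ = -3 + 4·10 = 37; r = 41.8 − 37 = 4.8
x=13: ŷ = -3 + 4·13 = 49; r = 45.2 − 49 = -3.8
x=15: ŷ = -3 + 4·15 = 57; r = 59.4 − 57 = 2.4
x=21: ŷ = -3 + 4·21 = 81; r = 78.8 − 81 = -2.2
SSE = 10.24 + 4 + 23.04 + 14.44 + 5.76 + 4.84 = 62.32
s = √(62.32/4) = 3.94715
r/s = 4.8 / 3.94715 = 1.216

1.216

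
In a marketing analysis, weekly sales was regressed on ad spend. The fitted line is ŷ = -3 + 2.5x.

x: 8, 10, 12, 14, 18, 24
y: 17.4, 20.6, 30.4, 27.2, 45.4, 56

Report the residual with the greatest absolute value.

e = -4.8

x=8: ŷ = -3 + 2.5·8 = 17; e = 17.4 − 17 = 0.4
x=10: ŷ = -3 + 2.5·10 = 22; e = 20.6 − 22 = -1.4
x=12: ŷ = -3 + 2.5·12 = 27; e = 30.4 − 27 = 3.4
x=14: ŷ = -3 + 2.5·14 = 32; e = 27.2 − 32 = -4.8
x=18: ŷ = -3 + 2.5·18 = 42; e = 45.4 − 42 = 3.4
x=24: ŷ = -3 + 2.5·24 = 57; e = 56 − 57 = -1
Largest |e| is 4.8 at x = 14, residual -4.8.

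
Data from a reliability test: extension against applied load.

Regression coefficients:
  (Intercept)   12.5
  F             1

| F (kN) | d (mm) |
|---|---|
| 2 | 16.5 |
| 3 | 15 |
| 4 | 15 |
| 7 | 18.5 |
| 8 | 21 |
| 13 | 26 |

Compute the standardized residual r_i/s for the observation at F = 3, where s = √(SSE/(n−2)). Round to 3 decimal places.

F=2: d̂ = 12.5 + 2 = 14.5; r = 16.5 − 14.5 = 2
F=3: d̂ = 12.5 + 3 = 15.5; r = 15 − 15.5 = -0.5
F=4: d̂ = 12.5 + 4 = 16.5; r = 15 − 16.5 = -1.5
F=7: d̂ = 12.5 + 7 = 19.5; r = 18.5 − 19.5 = -1
F=8: d̂ = 12.5 + 8 = 20.5; r = 21 − 20.5 = 0.5
F=13: d̂ = 12.5 + 13 = 25.5; r = 26 − 25.5 = 0.5
SSE = 4 + 0.25 + 2.25 + 1 + 0.25 + 0.25 = 8
s = √(8/4) = 1.41421
r/s = -0.5 / 1.41421 = -0.354

-0.354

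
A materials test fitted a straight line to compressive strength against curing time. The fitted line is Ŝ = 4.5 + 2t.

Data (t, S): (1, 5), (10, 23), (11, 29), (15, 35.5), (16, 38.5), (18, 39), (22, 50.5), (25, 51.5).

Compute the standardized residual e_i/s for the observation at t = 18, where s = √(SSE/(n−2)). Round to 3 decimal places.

t=1: Ŝ = 4.5 + 2·1 = 6.5; e = 5 − 6.5 = -1.5
t=10: Ŝ = 4.5 + 2·10 = 24.5; e = 23 − 24.5 = -1.5
t=11: Ŝ = 4.5 + 2·11 = 26.5; e = 29 − 26.5 = 2.5
t=15: Ŝ = 4.5 + 2·15 = 34.5; e = 35.5 − 34.5 = 1
t=16: Ŝ = 4.5 + 2·16 = 36.5; e = 38.5 − 36.5 = 2
t=18: Ŝ = 4.5 + 2·18 = 40.5; e = 39 − 40.5 = -1.5
t=22: Ŝ = 4.5 + 2·22 = 48.5; e = 50.5 − 48.5 = 2
t=25: Ŝ = 4.5 + 2·25 = 54.5; e = 51.5 − 54.5 = -3
SSE = 2.25 + 2.25 + 6.25 + 1 + 4 + 2.25 + 4 + 9 = 31
s = √(31/6) = 2.27303
e/s = -1.5 / 2.27303 = -0.660

-0.660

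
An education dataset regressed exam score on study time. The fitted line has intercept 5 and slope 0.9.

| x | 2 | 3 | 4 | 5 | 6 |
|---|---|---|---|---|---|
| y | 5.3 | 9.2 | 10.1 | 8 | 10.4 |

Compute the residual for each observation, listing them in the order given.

x=2: ŷ = 5 + 0.9·2 = 6.8; r = 5.3 − 6.8 = -1.5
x=3: ŷ = 5 + 0.9·3 = 7.7; r = 9.2 − 7.7 = 1.5
x=4: ŷ = 5 + 0.9·4 = 8.6; r = 10.1 − 8.6 = 1.5
x=5: ŷ = 5 + 0.9·5 = 9.5; r = 8 − 9.5 = -1.5
x=6: ŷ = 5 + 0.9·6 = 10.4; r = 10.4 − 10.4 = 0

-1.5, 1.5, 1.5, -1.5, 0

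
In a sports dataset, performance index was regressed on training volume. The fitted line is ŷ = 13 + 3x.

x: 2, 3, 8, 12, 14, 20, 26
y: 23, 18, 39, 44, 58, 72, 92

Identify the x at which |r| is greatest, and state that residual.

x=2: ŷ = 13 + 3·2 = 19; r = 23 − 19 = 4
x=3: ŷ = 13 + 3·3 = 22; r = 18 − 22 = -4
x=8: ŷ = 13 + 3·8 = 37; r = 39 − 37 = 2
x=12: ŷ = 13 + 3·12 = 49; r = 44 − 49 = -5
x=14: ŷ = 13 + 3·14 = 55; r = 58 − 55 = 3
x=20: ŷ = 13 + 3·20 = 73; r = 72 − 73 = -1
x=26: ŷ = 13 + 3·26 = 91; r = 92 − 91 = 1
Largest |r| is 5 at x = 12, residual -5.

x = 12, r = -5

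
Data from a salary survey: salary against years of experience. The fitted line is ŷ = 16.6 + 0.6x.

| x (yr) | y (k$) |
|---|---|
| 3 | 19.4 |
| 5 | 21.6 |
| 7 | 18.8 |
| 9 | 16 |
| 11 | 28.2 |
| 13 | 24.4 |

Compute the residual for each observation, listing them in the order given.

x=3: ŷ = 16.6 + 0.6·3 = 18.4; r = 19.4 − 18.4 = 1
x=5: ŷ = 16.6 + 0.6·5 = 19.6; r = 21.6 − 19.6 = 2
x=7: ŷ = 16.6 + 0.6·7 = 20.8; r = 18.8 − 20.8 = -2
x=9: ŷ = 16.6 + 0.6·9 = 22; r = 16 − 22 = -6
x=11: ŷ = 16.6 + 0.6·11 = 23.2; r = 28.2 − 23.2 = 5
x=13: ŷ = 16.6 + 0.6·13 = 24.4; r = 24.4 − 24.4 = 0

1, 2, -2, -6, 5, 0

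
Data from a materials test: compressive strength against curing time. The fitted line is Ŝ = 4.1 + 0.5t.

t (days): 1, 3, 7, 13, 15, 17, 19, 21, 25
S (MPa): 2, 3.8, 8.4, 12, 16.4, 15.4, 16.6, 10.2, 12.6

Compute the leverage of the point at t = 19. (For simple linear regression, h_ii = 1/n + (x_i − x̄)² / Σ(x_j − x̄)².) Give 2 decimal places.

h = 0.17

t̄ = (1 + 3 + 7 + 13 + 15 + 17 + 19 + 21 + 25)/9 = 13.4444
Σ(t − t̄)² = 154.864 + 109.086 + 41.5309 + 0.197531 + 2.41975 + 12.642 + 30.8642 + 57.0864 + 133.531 = 542.222
h = 1/9 + (5.55556)²/542.222 = 0.111111 + 0.0569217 = 0.17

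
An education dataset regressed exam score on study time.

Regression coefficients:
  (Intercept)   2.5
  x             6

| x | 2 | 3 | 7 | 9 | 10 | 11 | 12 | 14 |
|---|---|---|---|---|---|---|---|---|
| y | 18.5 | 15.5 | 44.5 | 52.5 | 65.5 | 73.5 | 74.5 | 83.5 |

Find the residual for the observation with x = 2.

ŷ = 2.5 + 6·2 = 14.5
e = 18.5 − 14.5 = 4

e = 4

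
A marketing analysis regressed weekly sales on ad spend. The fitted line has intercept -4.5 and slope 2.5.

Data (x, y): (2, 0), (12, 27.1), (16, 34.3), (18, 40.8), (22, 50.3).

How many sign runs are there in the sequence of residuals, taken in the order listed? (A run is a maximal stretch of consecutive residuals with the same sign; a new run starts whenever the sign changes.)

5 runs

x=2: ŷ = -4.5 + 2.5·2 = 0.5; r = 0 − 0.5 = -0.5
x=12: ŷ = -4.5 + 2.5·12 = 25.5; r = 27.1 − 25.5 = 1.6
x=16: ŷ = -4.5 + 2.5·16 = 35.5; r = 34.3 − 35.5 = -1.2
x=18: ŷ = -4.5 + 2.5·18 = 40.5; r = 40.8 − 40.5 = 0.3
x=22: ŷ = -4.5 + 2.5·22 = 50.5; r = 50.3 − 50.5 = -0.2
Signs: − + − + −
Runs: −×1, +×1, −×1, +×1, −×1 → 5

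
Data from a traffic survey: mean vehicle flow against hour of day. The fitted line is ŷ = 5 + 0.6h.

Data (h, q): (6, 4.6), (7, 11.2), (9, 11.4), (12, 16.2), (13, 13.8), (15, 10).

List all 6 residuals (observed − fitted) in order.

-4, 2, 1, 4, 1, -4

h=6: ŷ = 5 + 0.6·6 = 8.6; r = 4.6 − 8.6 = -4
h=7: ŷ = 5 + 0.6·7 = 9.2; r = 11.2 − 9.2 = 2
h=9: ŷ = 5 + 0.6·9 = 10.4; r = 11.4 − 10.4 = 1
h=12: ŷ = 5 + 0.6·12 = 12.2; r = 16.2 − 12.2 = 4
h=13: ŷ = 5 + 0.6·13 = 12.8; r = 13.8 − 12.8 = 1
h=15: ŷ = 5 + 0.6·15 = 14; r = 10 − 14 = -4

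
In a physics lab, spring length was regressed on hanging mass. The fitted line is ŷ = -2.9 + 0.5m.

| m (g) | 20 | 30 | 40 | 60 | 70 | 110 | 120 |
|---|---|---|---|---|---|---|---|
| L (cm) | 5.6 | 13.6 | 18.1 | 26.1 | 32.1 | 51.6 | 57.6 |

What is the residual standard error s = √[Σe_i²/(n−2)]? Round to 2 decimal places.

m=20: ŷ = -2.9 + 0.5·20 = 7.1; e = 5.6 − 7.1 = -1.5
m=30: ŷ = -2.9 + 0.5·30 = 12.1; e = 13.6 − 12.1 = 1.5
m=40: ŷ = -2.9 + 0.5·40 = 17.1; e = 18.1 − 17.1 = 1
m=60: ŷ = -2.9 + 0.5·60 = 27.1; e = 26.1 − 27.1 = -1
m=70: ŷ = -2.9 + 0.5·70 = 32.1; e = 32.1 − 32.1 = 0
m=110: ŷ = -2.9 + 0.5·110 = 52.1; e = 51.6 − 52.1 = -0.5
m=120: ŷ = -2.9 + 0.5·120 = 57.1; e = 57.6 − 57.1 = 0.5
SSE = 2.25 + 2.25 + 1 + 1 + 0 + 0.25 + 0.25 = 7
s = √(7/5) = √1.4 ≈ 1.18

s = 1.18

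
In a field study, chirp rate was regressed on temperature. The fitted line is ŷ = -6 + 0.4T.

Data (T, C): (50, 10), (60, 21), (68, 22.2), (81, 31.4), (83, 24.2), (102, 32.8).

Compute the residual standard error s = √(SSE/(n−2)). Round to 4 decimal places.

s = 4.0000

T=50: ŷ = -6 + 0.4·50 = 14; r = 10 − 14 = -4
T=60: ŷ = -6 + 0.4·60 = 18; r = 21 − 18 = 3
T=68: ŷ = -6 + 0.4·68 = 21.2; r = 22.2 − 21.2 = 1
T=81: ŷ = -6 + 0.4·81 = 26.4; r = 31.4 − 26.4 = 5
T=83: ŷ = -6 + 0.4·83 = 27.2; r = 24.2 − 27.2 = -3
T=102: ŷ = -6 + 0.4·102 = 34.8; r = 32.8 − 34.8 = -2
SSE = 16 + 9 + 1 + 25 + 9 + 4 = 64
s = √(64/4) = √16 ≈ 4.0000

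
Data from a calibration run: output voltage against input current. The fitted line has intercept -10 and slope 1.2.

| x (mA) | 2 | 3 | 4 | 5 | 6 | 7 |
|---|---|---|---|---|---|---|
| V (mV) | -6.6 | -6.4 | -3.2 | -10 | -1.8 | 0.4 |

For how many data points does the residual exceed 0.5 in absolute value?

5

x=2: V̂ = -10 + 1.2·2 = -7.6; e = -6.6 − (-7.6) = 1
x=3: V̂ = -10 + 1.2·3 = -6.4; e = -6.4 − (-6.4) = 0
x=4: V̂ = -10 + 1.2·4 = -5.2; e = -3.2 − (-5.2) = 2
x=5: V̂ = -10 + 1.2·5 = -4; e = -10 − (-4) = -6
x=6: V̂ = -10 + 1.2·6 = -2.8; e = -1.8 − (-2.8) = 1
x=7: V̂ = -10 + 1.2·7 = -1.6; e = 0.4 − (-1.6) = 2
|e| > 0.5: x=2 (|e|=1), x=4 (|e|=2), x=5 (|e|=6), x=6 (|e|=1), x=7 (|e|=2) → 5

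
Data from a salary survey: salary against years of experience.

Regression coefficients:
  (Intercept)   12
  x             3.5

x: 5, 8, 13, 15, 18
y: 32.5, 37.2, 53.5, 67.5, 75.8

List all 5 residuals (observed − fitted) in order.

x=5: ŷ = 12 + 3.5·5 = 29.5; r = 32.5 − 29.5 = 3
x=8: ŷ = 12 + 3.5·8 = 40; r = 37.2 − 40 = -2.8
x=13: ŷ = 12 + 3.5·13 = 57.5; r = 53.5 − 57.5 = -4
x=15: ŷ = 12 + 3.5·15 = 64.5; r = 67.5 − 64.5 = 3
x=18: ŷ = 12 + 3.5·18 = 75; r = 75.8 − 75 = 0.8

3, -2.8, -4, 3, 0.8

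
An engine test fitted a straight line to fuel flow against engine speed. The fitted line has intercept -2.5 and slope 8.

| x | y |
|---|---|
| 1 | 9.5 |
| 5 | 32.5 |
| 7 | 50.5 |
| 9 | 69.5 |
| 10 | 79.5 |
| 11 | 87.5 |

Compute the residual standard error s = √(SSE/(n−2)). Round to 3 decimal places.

s = 3.808

x=1: ŷ = -2.5 + 8·1 = 5.5; r = 9.5 − 5.5 = 4
x=5: ŷ = -2.5 + 8·5 = 37.5; r = 32.5 − 37.5 = -5
x=7: ŷ = -2.5 + 8·7 = 53.5; r = 50.5 − 53.5 = -3
x=9: ŷ = -2.5 + 8·9 = 69.5; r = 69.5 − 69.5 = 0
x=10: ŷ = -2.5 + 8·10 = 77.5; r = 79.5 − 77.5 = 2
x=11: ŷ = -2.5 + 8·11 = 85.5; r = 87.5 − 85.5 = 2
SSE = 16 + 25 + 9 + 0 + 4 + 4 = 58
s = √(58/4) = √14.5 ≈ 3.808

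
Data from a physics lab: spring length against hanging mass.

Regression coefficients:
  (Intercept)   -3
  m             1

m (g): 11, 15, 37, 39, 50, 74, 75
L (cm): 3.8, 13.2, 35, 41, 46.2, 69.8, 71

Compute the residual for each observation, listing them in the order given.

m=11: ŷ = -3 + 11 = 8; e = 3.8 − 8 = -4.2
m=15: ŷ = -3 + 15 = 12; e = 13.2 − 12 = 1.2
m=37: ŷ = -3 + 37 = 34; e = 35 − 34 = 1
m=39: ŷ = -3 + 39 = 36; e = 41 − 36 = 5
m=50: ŷ = -3 + 50 = 47; e = 46.2 − 47 = -0.8
m=74: ŷ = -3 + 74 = 71; e = 69.8 − 71 = -1.2
m=75: ŷ = -3 + 75 = 72; e = 71 − 72 = -1

-4.2, 1.2, 1, 5, -0.8, -1.2, -1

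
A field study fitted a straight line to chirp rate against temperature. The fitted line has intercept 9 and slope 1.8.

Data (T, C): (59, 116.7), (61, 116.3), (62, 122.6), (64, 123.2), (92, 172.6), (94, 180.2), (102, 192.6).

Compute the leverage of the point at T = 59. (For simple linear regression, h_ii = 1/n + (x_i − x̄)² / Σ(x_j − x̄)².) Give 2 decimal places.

T̄ = (59 + 61 + 62 + 64 + 92 + 94 + 102)/7 = 76.2857
Σ(T − T̄)² = 298.796 + 233.653 + 204.082 + 150.939 + 246.939 + 313.796 + 661.224 = 2109.43
h = 1/7 + (-17.2857)²/2109.43 = 0.142857 + 0.141648 = 0.28

h = 0.28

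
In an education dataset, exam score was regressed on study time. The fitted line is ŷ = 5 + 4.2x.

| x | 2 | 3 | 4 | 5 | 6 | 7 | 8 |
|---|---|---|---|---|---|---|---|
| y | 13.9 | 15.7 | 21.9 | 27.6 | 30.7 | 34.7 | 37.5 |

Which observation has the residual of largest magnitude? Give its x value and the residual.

x = 3, r = -1.9

x=2: ŷ = 5 + 4.2·2 = 13.4; r = 13.9 − 13.4 = 0.5
x=3: ŷ = 5 + 4.2·3 = 17.6; r = 15.7 − 17.6 = -1.9
x=4: ŷ = 5 + 4.2·4 = 21.8; r = 21.9 − 21.8 = 0.1
x=5: ŷ = 5 + 4.2·5 = 26; r = 27.6 − 26 = 1.6
x=6: ŷ = 5 + 4.2·6 = 30.2; r = 30.7 − 30.2 = 0.5
x=7: ŷ = 5 + 4.2·7 = 34.4; r = 34.7 − 34.4 = 0.3
x=8: ŷ = 5 + 4.2·8 = 38.6; r = 37.5 − 38.6 = -1.1
Largest |r| is 1.9 at x = 3, residual -1.9.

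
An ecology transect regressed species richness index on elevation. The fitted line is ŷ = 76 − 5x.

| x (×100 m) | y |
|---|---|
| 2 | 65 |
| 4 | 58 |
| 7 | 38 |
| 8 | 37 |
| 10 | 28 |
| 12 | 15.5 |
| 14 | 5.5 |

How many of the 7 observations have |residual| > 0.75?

5

x=2: ŷ = 76 − 5·2 = 66; r = 65 − 66 = -1
x=4: ŷ = 76 − 5·4 = 56; r = 58 − 56 = 2
x=7: ŷ = 76 − 5·7 = 41; r = 38 − 41 = -3
x=8: ŷ = 76 − 5·8 = 36; r = 37 − 36 = 1
x=10: ŷ = 76 − 5·10 = 26; r = 28 − 26 = 2
x=12: ŷ = 76 − 5·12 = 16; r = 15.5 − 16 = -0.5
x=14: ŷ = 76 − 5·14 = 6; r = 5.5 − 6 = -0.5
|r| > 0.75: x=2 (|r|=1), x=4 (|r|=2), x=7 (|r|=3), x=8 (|r|=1), x=10 (|r|=2) → 5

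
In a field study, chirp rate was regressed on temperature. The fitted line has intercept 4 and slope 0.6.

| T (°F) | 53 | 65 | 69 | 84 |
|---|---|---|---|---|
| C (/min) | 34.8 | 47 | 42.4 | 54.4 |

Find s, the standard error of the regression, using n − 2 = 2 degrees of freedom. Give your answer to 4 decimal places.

T=53: ŷ = 4 + 0.6·53 = 35.8; e = 34.8 − 35.8 = -1
T=65: ŷ = 4 + 0.6·65 = 43; e = 47 − 43 = 4
T=69: ŷ = 4 + 0.6·69 = 45.4; e = 42.4 − 45.4 = -3
T=84: ŷ = 4 + 0.6·84 = 54.4; e = 54.4 − 54.4 = 0
SSE = 1 + 16 + 9 + 0 = 26
s = √(26/2) = √13 ≈ 3.6056

s = 3.6056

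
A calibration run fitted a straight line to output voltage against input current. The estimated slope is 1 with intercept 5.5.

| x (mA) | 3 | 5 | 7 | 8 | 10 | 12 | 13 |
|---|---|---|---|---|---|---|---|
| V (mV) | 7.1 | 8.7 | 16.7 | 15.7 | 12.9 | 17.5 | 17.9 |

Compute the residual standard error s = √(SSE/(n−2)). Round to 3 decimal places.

s = 2.638

x=3: ŷ = 5.5 + 3 = 8.5; r = 7.1 − 8.5 = -1.4
x=5: ŷ = 5.5 + 5 = 10.5; r = 8.7 − 10.5 = -1.8
x=7: ŷ = 5.5 + 7 = 12.5; r = 16.7 − 12.5 = 4.2
x=8: ŷ = 5.5 + 8 = 13.5; r = 15.7 − 13.5 = 2.2
x=10: ŷ = 5.5 + 10 = 15.5; r = 12.9 − 15.5 = -2.6
x=12: ŷ = 5.5 + 12 = 17.5; r = 17.5 − 17.5 = 0
x=13: ŷ = 5.5 + 13 = 18.5; r = 17.9 − 18.5 = -0.6
SSE = 1.96 + 3.24 + 17.64 + 4.84 + 6.76 + 0 + 0.36 = 34.8
s = √(34.8/5) = √6.96 ≈ 2.638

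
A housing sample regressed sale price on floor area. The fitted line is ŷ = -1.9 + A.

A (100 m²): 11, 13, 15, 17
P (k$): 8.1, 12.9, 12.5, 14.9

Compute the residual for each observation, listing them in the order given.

A=11: ŷ = -1.9 + 11 = 9.1; e = 8.1 − 9.1 = -1
A=13: ŷ = -1.9 + 13 = 11.1; e = 12.9 − 11.1 = 1.8
A=15: ŷ = -1.9 + 15 = 13.1; e = 12.5 − 13.1 = -0.6
A=17: ŷ = -1.9 + 17 = 15.1; e = 14.9 − 15.1 = -0.2

-1, 1.8, -0.6, -0.2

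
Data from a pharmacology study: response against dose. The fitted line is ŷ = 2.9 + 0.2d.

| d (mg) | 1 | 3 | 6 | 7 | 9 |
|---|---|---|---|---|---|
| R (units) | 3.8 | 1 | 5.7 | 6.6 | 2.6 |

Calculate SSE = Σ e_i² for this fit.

SSE = 19

d=1: ŷ = 2.9 + 0.2·1 = 3.1; e = 3.8 − 3.1 = 0.7
d=3: ŷ = 2.9 + 0.2·3 = 3.5; e = 1 − 3.5 = -2.5
d=6: ŷ = 2.9 + 0.2·6 = 4.1; e = 5.7 − 4.1 = 1.6
d=7: ŷ = 2.9 + 0.2·7 = 4.3; e = 6.6 − 4.3 = 2.3
d=9: ŷ = 2.9 + 0.2·9 = 4.7; e = 2.6 − 4.7 = -2.1
SSE = 0.49 + 6.25 + 2.56 + 5.29 + 4.41 = 19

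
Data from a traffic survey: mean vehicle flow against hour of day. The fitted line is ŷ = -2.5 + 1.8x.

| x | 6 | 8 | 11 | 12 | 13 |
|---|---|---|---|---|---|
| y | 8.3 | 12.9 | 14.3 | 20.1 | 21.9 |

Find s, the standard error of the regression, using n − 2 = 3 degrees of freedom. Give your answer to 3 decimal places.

x=6: ŷ = -2.5 + 1.8·6 = 8.3; r = 8.3 − 8.3 = 0
x=8: ŷ = -2.5 + 1.8·8 = 11.9; r = 12.9 − 11.9 = 1
x=11: ŷ = -2.5 + 1.8·11 = 17.3; r = 14.3 − 17.3 = -3
x=12: ŷ = -2.5 + 1.8·12 = 19.1; r = 20.1 − 19.1 = 1
x=13: ŷ = -2.5 + 1.8·13 = 20.9; r = 21.9 − 20.9 = 1
SSE = 0 + 1 + 9 + 1 + 1 = 12
s = √(12/3) = √4 ≈ 2.000

s = 2.000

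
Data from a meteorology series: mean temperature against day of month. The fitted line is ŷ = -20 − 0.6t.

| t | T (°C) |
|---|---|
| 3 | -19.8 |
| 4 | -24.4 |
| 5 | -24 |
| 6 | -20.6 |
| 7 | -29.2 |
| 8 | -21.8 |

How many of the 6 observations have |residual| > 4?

1

t=3: ŷ = -20 − 0.6·3 = -21.8; e = -19.8 − (-21.8) = 2
t=4: ŷ = -20 − 0.6·4 = -22.4; e = -24.4 − (-22.4) = -2
t=5: ŷ = -20 − 0.6·5 = -23; e = -24 − (-23) = -1
t=6: ŷ = -20 − 0.6·6 = -23.6; e = -20.6 − (-23.6) = 3
t=7: ŷ = -20 − 0.6·7 = -24.2; e = -29.2 − (-24.2) = -5
t=8: ŷ = -20 − 0.6·8 = -24.8; e = -21.8 − (-24.8) = 3
|e| > 4: t=7 (|e|=5) → 1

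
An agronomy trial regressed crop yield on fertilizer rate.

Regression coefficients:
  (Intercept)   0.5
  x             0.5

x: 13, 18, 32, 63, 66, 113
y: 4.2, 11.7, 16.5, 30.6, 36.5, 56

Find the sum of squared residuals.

x=13: ŷ = 0.5 + 0.5·13 = 7; r = 4.2 − 7 = -2.8
x=18: ŷ = 0.5 + 0.5·18 = 9.5; r = 11.7 − 9.5 = 2.2
x=32: ŷ = 0.5 + 0.5·32 = 16.5; r = 16.5 − 16.5 = 0
x=63: ŷ = 0.5 + 0.5·63 = 32; r = 30.6 − 32 = -1.4
x=66: ŷ = 0.5 + 0.5·66 = 33.5; r = 36.5 − 33.5 = 3
x=113: ŷ = 0.5 + 0.5·113 = 57; r = 56 − 57 = -1
SSE = 7.84 + 4.84 + 0 + 1.96 + 9 + 1 = 24.64

SSE = 24.64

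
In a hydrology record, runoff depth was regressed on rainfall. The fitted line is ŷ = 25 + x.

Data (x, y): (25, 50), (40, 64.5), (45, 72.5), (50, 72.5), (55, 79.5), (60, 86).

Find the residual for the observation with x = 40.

ŷ = 25 + 40 = 65
e = 64.5 − 65 = -0.5

e = -0.5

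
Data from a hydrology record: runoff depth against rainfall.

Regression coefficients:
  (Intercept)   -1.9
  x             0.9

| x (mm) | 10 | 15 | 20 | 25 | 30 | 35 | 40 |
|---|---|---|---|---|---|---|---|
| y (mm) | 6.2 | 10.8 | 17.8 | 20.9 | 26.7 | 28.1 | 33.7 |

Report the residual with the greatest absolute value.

x=10: ŷ = -1.9 + 0.9·10 = 7.1; e = 6.2 − 7.1 = -0.9
x=15: ŷ = -1.9 + 0.9·15 = 11.6; e = 10.8 − 11.6 = -0.8
x=20: ŷ = -1.9 + 0.9·20 = 16.1; e = 17.8 − 16.1 = 1.7
x=25: ŷ = -1.9 + 0.9·25 = 20.6; e = 20.9 − 20.6 = 0.3
x=30: ŷ = -1.9 + 0.9·30 = 25.1; e = 26.7 − 25.1 = 1.6
x=35: ŷ = -1.9 + 0.9·35 = 29.6; e = 28.1 − 29.6 = -1.5
x=40: ŷ = -1.9 + 0.9·40 = 34.1; e = 33.7 − 34.1 = -0.4
Largest |e| is 1.7 at x = 20, residual 1.7.

e = 1.7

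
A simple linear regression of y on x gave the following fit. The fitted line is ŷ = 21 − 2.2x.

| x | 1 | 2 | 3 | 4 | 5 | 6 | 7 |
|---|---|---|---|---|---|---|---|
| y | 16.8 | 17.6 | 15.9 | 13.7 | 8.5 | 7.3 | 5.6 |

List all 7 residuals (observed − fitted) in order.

-2, 1, 1.5, 1.5, -1.5, -0.5, 0

x=1: ŷ = 21 − 2.2·1 = 18.8; r = 16.8 − 18.8 = -2
x=2: ŷ = 21 − 2.2·2 = 16.6; r = 17.6 − 16.6 = 1
x=3: ŷ = 21 − 2.2·3 = 14.4; r = 15.9 − 14.4 = 1.5
x=4: ŷ = 21 − 2.2·4 = 12.2; r = 13.7 − 12.2 = 1.5
x=5: ŷ = 21 − 2.2·5 = 10; r = 8.5 − 10 = -1.5
x=6: ŷ = 21 − 2.2·6 = 7.8; r = 7.3 − 7.8 = -0.5
x=7: ŷ = 21 − 2.2·7 = 5.6; r = 5.6 − 5.6 = 0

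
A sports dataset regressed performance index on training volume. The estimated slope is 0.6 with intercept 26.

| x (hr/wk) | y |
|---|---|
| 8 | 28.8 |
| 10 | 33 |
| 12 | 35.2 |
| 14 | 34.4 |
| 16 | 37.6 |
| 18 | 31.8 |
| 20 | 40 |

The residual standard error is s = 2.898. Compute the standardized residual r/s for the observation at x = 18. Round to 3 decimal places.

ŷ = 26 + 0.6·18 = 36.8
r = 31.8 − 36.8 = -5
r/s = -5 / 2.898 = -1.725

-1.725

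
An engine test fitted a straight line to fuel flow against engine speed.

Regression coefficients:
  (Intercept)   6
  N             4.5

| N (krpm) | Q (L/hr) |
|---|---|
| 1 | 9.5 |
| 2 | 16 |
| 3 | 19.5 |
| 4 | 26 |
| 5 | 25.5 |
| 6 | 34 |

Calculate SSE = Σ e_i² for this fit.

SSE = 16

N=1: Q̂ = 6 + 4.5·1 = 10.5; e = 9.5 − 10.5 = -1
N=2: Q̂ = 6 + 4.5·2 = 15; e = 16 − 15 = 1
N=3: Q̂ = 6 + 4.5·3 = 19.5; e = 19.5 − 19.5 = 0
N=4: Q̂ = 6 + 4.5·4 = 24; e = 26 − 24 = 2
N=5: Q̂ = 6 + 4.5·5 = 28.5; e = 25.5 − 28.5 = -3
N=6: Q̂ = 6 + 4.5·6 = 33; e = 34 − 33 = 1
SSE = 1 + 1 + 0 + 4 + 9 + 1 = 16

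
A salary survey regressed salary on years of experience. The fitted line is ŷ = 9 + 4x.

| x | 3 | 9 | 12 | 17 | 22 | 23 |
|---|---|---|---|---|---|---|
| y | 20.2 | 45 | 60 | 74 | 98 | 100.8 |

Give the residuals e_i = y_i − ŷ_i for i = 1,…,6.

x=3: ŷ = 9 + 4·3 = 21; e = 20.2 − 21 = -0.8
x=9: ŷ = 9 + 4·9 = 45; e = 45 − 45 = 0
x=12: ŷ = 9 + 4·12 = 57; e = 60 − 57 = 3
x=17: ŷ = 9 + 4·17 = 77; e = 74 − 77 = -3
x=22: ŷ = 9 + 4·22 = 97; e = 98 − 97 = 1
x=23: ŷ = 9 + 4·23 = 101; e = 100.8 − 101 = -0.2

-0.8, 0, 3, -3, 1, -0.2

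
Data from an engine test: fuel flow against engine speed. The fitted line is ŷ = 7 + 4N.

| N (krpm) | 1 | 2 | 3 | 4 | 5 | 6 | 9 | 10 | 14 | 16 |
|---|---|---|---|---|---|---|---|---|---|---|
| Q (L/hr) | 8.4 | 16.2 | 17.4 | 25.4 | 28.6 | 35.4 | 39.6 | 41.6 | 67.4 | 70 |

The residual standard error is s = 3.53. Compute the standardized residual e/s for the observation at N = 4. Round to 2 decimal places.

ŷ = 7 + 4·4 = 23
e = 25.4 − 23 = 2.4
e/s = 2.4 / 3.53 = 0.68

0.68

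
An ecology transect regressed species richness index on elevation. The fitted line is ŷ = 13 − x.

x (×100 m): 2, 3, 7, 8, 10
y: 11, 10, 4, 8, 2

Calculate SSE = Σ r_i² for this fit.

x=2: ŷ = 13 − 2 = 11; r = 11 − 11 = 0
x=3: ŷ = 13 − 3 = 10; r = 10 − 10 = 0
x=7: ŷ = 13 − 7 = 6; r = 4 − 6 = -2
x=8: ŷ = 13 − 8 = 5; r = 8 − 5 = 3
x=10: ŷ = 13 − 10 = 3; r = 2 − 3 = -1
SSE = 0 + 0 + 4 + 9 + 1 = 14

SSE = 14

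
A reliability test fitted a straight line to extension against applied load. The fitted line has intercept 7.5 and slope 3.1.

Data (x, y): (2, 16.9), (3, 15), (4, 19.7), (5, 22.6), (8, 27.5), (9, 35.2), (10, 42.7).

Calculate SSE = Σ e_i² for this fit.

x=2: ŷ = 7.5 + 3.1·2 = 13.7; e = 16.9 − 13.7 = 3.2
x=3: ŷ = 7.5 + 3.1·3 = 16.8; e = 15 − 16.8 = -1.8
x=4: ŷ = 7.5 + 3.1·4 = 19.9; e = 19.7 − 19.9 = -0.2
x=5: ŷ = 7.5 + 3.1·5 = 23; e = 22.6 − 23 = -0.4
x=8: ŷ = 7.5 + 3.1·8 = 32.3; e = 27.5 − 32.3 = -4.8
x=9: ŷ = 7.5 + 3.1·9 = 35.4; e = 35.2 − 35.4 = -0.2
x=10: ŷ = 7.5 + 3.1·10 = 38.5; e = 42.7 − 38.5 = 4.2
SSE = 10.24 + 3.24 + 0.04 + 0.16 + 23.04 + 0.04 + 17.64 = 54.4

SSE = 54.4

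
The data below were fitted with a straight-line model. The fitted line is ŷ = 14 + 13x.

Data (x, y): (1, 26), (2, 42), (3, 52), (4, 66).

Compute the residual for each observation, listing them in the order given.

x=1: ŷ = 14 + 13·1 = 27; e = 26 − 27 = -1
x=2: ŷ = 14 + 13·2 = 40; e = 42 − 40 = 2
x=3: ŷ = 14 + 13·3 = 53; e = 52 − 53 = -1
x=4: ŷ = 14 + 13·4 = 66; e = 66 − 66 = 0

-1, 2, -1, 0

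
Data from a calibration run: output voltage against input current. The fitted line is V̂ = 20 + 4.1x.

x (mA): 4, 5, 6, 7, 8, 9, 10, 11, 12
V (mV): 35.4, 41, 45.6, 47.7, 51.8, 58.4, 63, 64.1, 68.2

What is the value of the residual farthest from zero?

x=4: V̂ = 20 + 4.1·4 = 36.4; e = 35.4 − 36.4 = -1
x=5: V̂ = 20 + 4.1·5 = 40.5; e = 41 − 40.5 = 0.5
x=6: V̂ = 20 + 4.1·6 = 44.6; e = 45.6 − 44.6 = 1
x=7: V̂ = 20 + 4.1·7 = 48.7; e = 47.7 − 48.7 = -1
x=8: V̂ = 20 + 4.1·8 = 52.8; e = 51.8 − 52.8 = -1
x=9: V̂ = 20 + 4.1·9 = 56.9; e = 58.4 − 56.9 = 1.5
x=10: V̂ = 20 + 4.1·10 = 61; e = 63 − 61 = 2
x=11: V̂ = 20 + 4.1·11 = 65.1; e = 64.1 − 65.1 = -1
x=12: V̂ = 20 + 4.1·12 = 69.2; e = 68.2 − 69.2 = -1
Largest |e| is 2 at x = 10, residual 2.

e = 2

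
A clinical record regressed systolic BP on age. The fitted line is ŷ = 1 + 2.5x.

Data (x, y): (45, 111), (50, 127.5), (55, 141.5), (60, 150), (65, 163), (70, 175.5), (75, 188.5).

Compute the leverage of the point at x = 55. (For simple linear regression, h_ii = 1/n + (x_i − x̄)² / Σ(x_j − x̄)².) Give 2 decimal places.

h = 0.18

x̄ = (45 + 50 + 55 + 60 + 65 + 70 + 75)/7 = 60
Σ(x − x̄)² = 225 + 100 + 25 + 0 + 25 + 100 + 225 = 700
h = 1/7 + (-5)²/700 = 0.142857 + 0.0357143 = 0.18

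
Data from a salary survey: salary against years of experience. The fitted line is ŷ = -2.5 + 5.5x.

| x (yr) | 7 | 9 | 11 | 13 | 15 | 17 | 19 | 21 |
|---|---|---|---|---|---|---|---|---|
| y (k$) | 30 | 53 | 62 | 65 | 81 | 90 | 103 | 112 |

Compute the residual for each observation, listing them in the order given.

x=7: ŷ = -2.5 + 5.5·7 = 36; r = 30 − 36 = -6
x=9: ŷ = -2.5 + 5.5·9 = 47; r = 53 − 47 = 6
x=11: ŷ = -2.5 + 5.5·11 = 58; r = 62 − 58 = 4
x=13: ŷ = -2.5 + 5.5·13 = 69; r = 65 − 69 = -4
x=15: ŷ = -2.5 + 5.5·15 = 80; r = 81 − 80 = 1
x=17: ŷ = -2.5 + 5.5·17 = 91; r = 90 − 91 = -1
x=19: ŷ = -2.5 + 5.5·19 = 102; r = 103 − 102 = 1
x=21: ŷ = -2.5 + 5.5·21 = 113; r = 112 − 113 = -1

-6, 6, 4, -4, 1, -1, 1, -1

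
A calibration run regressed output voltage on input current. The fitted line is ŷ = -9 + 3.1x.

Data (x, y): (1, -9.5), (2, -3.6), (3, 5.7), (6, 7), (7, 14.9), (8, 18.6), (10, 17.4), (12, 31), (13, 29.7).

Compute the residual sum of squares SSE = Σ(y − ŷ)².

x=1: ŷ = -9 + 3.1·1 = -5.9; e = -9.5 − (-5.9) = -3.6
x=2: ŷ = -9 + 3.1·2 = -2.8; e = -3.6 − (-2.8) = -0.8
x=3: ŷ = -9 + 3.1·3 = 0.3; e = 5.7 − 0.3 = 5.4
x=6: ŷ = -9 + 3.1·6 = 9.6; e = 7 − 9.6 = -2.6
x=7: ŷ = -9 + 3.1·7 = 12.7; e = 14.9 − 12.7 = 2.2
x=8: ŷ = -9 + 3.1·8 = 15.8; e = 18.6 − 15.8 = 2.8
x=10: ŷ = -9 + 3.1·10 = 22; e = 17.4 − 22 = -4.6
x=12: ŷ = -9 + 3.1·12 = 28.2; e = 31 − 28.2 = 2.8
x=13: ŷ = -9 + 3.1·13 = 31.3; e = 29.7 − 31.3 = -1.6
SSE = 12.96 + 0.64 + 29.16 + 6.76 + 4.84 + 7.84 + 21.16 + 7.84 + 2.56 = 93.76

SSE = 93.76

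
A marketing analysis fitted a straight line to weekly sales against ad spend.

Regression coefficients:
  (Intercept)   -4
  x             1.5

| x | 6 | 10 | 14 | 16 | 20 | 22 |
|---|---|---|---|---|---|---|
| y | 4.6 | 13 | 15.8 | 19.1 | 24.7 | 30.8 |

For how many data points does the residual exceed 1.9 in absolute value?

x=6: ŷ = -4 + 1.5·6 = 5; e = 4.6 − 5 = -0.4
x=10: ŷ = -4 + 1.5·10 = 11; e = 13 − 11 = 2
x=14: ŷ = -4 + 1.5·14 = 17; e = 15.8 − 17 = -1.2
x=16: ŷ = -4 + 1.5·16 = 20; e = 19.1 − 20 = -0.9
x=20: ŷ = -4 + 1.5·20 = 26; e = 24.7 − 26 = -1.3
x=22: ŷ = -4 + 1.5·22 = 29; e = 30.8 − 29 = 1.8
|e| > 1.9: x=10 (|e|=2) → 1

1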